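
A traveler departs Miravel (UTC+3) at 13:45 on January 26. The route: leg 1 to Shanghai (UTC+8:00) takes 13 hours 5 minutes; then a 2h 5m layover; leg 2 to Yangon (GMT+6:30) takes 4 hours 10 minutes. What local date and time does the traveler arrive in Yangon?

12:35 on January 27

Convert departure to UTC: 13:45 − 3:00 = 10:45 UTC on Jan 26.
Add 13 hours and 5 minutes leg 1 → 23:50 UTC.
Add 2 hours and 5 minutes layover in Shanghai → 01:55 UTC (Jan 27).
Add 4 hours and 10 minutes leg 2 → 06:05 UTC.
Yangon is UTC+6:30, so local arrival = 06:05 + 6:30 = 12:35 on Jan 27.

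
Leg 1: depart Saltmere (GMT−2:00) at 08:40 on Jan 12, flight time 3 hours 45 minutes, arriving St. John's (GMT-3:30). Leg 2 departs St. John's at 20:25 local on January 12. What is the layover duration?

Convert departure to UTC: 08:40 + 2:00 = 10:40 UTC on Jan 12.
Add 3 hours and 45 minutes flight time → 14:25 UTC.
St. John's is UTC−3:30, so local arrival = 14:25 − 3:30 = 10:55 on Jan 12.
Layover = 20:25 − 10:55 = 9 hours 30 minutes.

9 hours 30 minutes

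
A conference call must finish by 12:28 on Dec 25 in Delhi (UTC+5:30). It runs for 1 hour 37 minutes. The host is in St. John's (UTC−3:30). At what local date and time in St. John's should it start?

01:51 on December 25

Target end time in UTC: 12:28 − 5:30 = 06:58 on Dec 25.
Subtract 1 hour 37 minutes → start 05:21 UTC on Dec 25.
St. John's is UTC−3:30: 05:21 − 3:30 = 01:51 on Dec 25.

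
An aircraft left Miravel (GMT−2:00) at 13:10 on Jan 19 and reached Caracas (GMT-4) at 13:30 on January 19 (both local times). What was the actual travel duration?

Departure in UTC: 13:10 + 2:00 = 15:10 on Jan 19.
Arrival in UTC: 13:30 + 4:00 = 17:30 on Jan 19.
Elapsed = 17:30 − 15:10 = 2 hours 20 minutes.

2 hours 20 minutes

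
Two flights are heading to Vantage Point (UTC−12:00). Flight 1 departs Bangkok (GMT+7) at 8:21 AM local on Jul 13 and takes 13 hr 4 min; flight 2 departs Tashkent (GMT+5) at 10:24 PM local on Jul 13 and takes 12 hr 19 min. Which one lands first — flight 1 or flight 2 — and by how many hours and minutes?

Flight 1 in UTC: 8:21 AM − 7:00 = 1:21 AM on Jul 13.
+13 hours 4 minutes → arrive 2:25 PM UTC on Jul 13.
Flight 2 in UTC: 10:24 PM − 5:00 = 5:24 PM on Jul 13.
+12 hours 19 minutes → arrive 5:43 AM UTC on Jul 14.
Flight 1 lands earlier by 15 hours 18 minutes.

the first, by 15 hours 18 minutes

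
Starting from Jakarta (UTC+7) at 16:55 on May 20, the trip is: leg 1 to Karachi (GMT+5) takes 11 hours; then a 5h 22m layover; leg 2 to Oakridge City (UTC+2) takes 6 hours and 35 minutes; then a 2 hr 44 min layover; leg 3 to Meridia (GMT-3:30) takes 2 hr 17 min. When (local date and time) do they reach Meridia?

10:23 on May 21

Convert departure to UTC: 16:55 − 7:00 = 09:55 UTC on May 20.
Add 11 hours leg 1 → 20:55 UTC.
Add 5 hours and 22 minutes layover in Karachi → 02:17 UTC (May 21).
Add 6 hours and 35 minutes leg 2 → 08:52 UTC.
Add 2 hours 44 minutes layover in Oakridge City → 11:36 UTC.
Add 2 hours 17 minutes leg 3 → 13:53 UTC.
Meridia is UTC−3:30, so local arrival = 13:53 − 3:30 = 10:23 on May 21.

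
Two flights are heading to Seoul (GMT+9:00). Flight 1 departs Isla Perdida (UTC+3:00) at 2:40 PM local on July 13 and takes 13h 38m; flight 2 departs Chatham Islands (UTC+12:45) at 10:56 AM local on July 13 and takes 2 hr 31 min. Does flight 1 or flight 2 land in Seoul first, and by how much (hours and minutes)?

the second, by 24 hours 36 minutes

Flight 1 in UTC: 2:40 PM − 3:00 = 11:40 AM on Jul 13.
+13 hours and 38 minutes → arrive 1:18 AM UTC on Jul 14.
Flight 2 in UTC: 10:56 AM − 12:45 = 10:11 PM on Jul 12.
+2 hours 31 minutes → arrive 12:42 AM UTC on Jul 13.
Flight 2 lands earlier by 24 hours 36 minutes.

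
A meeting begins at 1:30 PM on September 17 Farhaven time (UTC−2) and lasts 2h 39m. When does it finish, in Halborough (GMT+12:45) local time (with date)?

6:54 AM on September 18

Convert start to UTC: 1:30 PM + 2:00 = 3:30 PM UTC on Sep 17.
Add 2 hours 39 minutes duration → 6:09 PM UTC.
Halborough is UTC+12:45, so local end time = 6:09 PM + 12:45 = 6:54 AM on Sep 18.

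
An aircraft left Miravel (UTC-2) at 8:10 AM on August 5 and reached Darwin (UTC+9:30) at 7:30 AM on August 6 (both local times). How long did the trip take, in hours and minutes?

11 hours 50 minutes

Departure in UTC: 8:10 AM + 2:00 = 10:10 AM on Aug 5.
Arrival in UTC: 7:30 AM − 9:30 = 10:00 PM on Aug 5.
Elapsed = 10:00 PM − 10:10 AM = 11 hours 50 minutes.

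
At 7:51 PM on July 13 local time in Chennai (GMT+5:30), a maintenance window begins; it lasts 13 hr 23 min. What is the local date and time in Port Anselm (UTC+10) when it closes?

Convert start to UTC: 7:51 PM − 5:30 = 2:21 PM UTC on Jul 13.
Add 13 hours and 23 minutes duration → 3:44 AM UTC (Jul 14).
Port Anselm is UTC+10:00, so local end time = 3:44 AM + 10:00 = 1:44 PM on Jul 14.

1:44 PM on July 14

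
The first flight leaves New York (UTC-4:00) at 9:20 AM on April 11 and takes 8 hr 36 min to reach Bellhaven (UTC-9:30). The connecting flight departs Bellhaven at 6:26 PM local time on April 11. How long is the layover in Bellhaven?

6 hours

Convert departure to UTC: 9:20 AM + 4:00 = 1:20 PM UTC on Apr 11.
Add 8 hours and 36 minutes flight time → 9:56 PM UTC.
Bellhaven is UTC−9:30, so local arrival = 9:56 PM − 9:30 = 12:26 PM on Apr 11.
Layover = 6:26 PM − 12:26 PM = 6 hours.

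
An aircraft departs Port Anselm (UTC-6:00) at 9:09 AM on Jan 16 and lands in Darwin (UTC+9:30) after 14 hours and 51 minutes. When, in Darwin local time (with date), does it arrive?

Convert departure to UTC: 9:09 AM + 6:00 = 3:09 PM UTC on Jan 16.
Add 14 hours and 51 minutes travel time → 6:00 AM UTC (Jan 17).
Darwin is UTC+9:30, so local arrival = 6:00 AM + 9:30 = 3:30 PM on Jan 17.

3:30 PM on January 17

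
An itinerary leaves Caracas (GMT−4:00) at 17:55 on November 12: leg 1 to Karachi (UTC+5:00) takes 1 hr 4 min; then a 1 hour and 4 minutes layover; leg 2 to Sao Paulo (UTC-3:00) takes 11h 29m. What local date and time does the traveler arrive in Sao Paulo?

08:32 on November 13

Convert departure to UTC: 17:55 + 4:00 = 21:55 UTC on Nov 12.
Add 1 hour 4 minutes leg 1 → 22:59 UTC.
Add 1 hour 4 minutes layover in Karachi → 00:03 UTC (Nov 13).
Add 11 hours 29 minutes leg 2 → 11:32 UTC.
Sao Paulo is UTC−3:00, so local arrival = 11:32 − 3:00 = 08:32 on Nov 13.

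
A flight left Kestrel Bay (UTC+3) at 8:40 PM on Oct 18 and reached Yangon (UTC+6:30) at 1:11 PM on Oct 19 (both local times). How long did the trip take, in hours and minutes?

13 hours 1 minute

Departure in UTC: 8:40 PM − 3:00 = 5:40 PM on Oct 18.
Arrival in UTC: 1:11 PM − 6:30 = 6:41 AM on Oct 19.
Elapsed = 6:41 AM − 5:40 PM (+1 day) = 13 hours 1 minute.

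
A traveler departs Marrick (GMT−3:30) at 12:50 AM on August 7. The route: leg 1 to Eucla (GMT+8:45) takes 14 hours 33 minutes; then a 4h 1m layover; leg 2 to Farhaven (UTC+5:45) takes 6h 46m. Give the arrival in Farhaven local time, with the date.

11:25 AM on August 8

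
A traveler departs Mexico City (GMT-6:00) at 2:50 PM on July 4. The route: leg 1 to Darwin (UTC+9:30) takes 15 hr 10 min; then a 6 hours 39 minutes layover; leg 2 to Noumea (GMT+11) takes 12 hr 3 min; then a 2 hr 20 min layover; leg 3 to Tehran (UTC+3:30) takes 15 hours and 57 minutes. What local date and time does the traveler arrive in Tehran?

Convert departure to UTC: 2:50 PM + 6:00 = 8:50 PM UTC on Jul 4.
Add 15 hours and 10 minutes leg 1 → 12:00 PM UTC (Jul 5).
Add 6 hours and 39 minutes layover in Darwin → 6:39 PM UTC.
Add 12 hours 3 minutes leg 2 → 6:42 AM UTC (Jul 6).
Add 2 hours and 20 minutes layover in Noumea → 9:02 AM UTC.
Add 15 hours and 57 minutes leg 3 → 12:59 AM UTC (Jul 7).
Tehran is UTC+3:30, so local arrival = 12:59 AM + 3:30 = 4:29 AM on Jul 7.

4:29 AM on July 7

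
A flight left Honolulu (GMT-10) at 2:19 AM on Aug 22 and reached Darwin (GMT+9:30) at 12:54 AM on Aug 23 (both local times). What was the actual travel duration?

3 hours 5 minutes

Departure in UTC: 2:19 AM + 10:00 = 12:19 PM on Aug 22.
Arrival in UTC: 12:54 AM − 9:30 = 3:24 PM on Aug 22.
Elapsed = 3:24 PM − 12:19 PM = 3 hours 5 minutes.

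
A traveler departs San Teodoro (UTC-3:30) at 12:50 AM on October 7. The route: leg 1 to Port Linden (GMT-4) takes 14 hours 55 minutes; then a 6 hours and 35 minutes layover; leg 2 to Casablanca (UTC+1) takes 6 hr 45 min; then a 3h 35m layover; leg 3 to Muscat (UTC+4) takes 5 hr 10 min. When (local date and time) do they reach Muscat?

Convert departure to UTC: 12:50 AM + 3:30 = 4:20 AM UTC on Oct 7.
Add 14 hours and 55 minutes leg 1 → 7:15 PM UTC.
Add 6 hours 35 minutes layover in Port Linden → 1:50 AM UTC (Oct 8).
Add 6 hours 45 minutes leg 2 → 8:35 AM UTC.
Add 3 hours 35 minutes layover in Casablanca → 12:10 PM UTC.
Add 5 hours and 10 minutes leg 3 → 5:20 PM UTC.
Muscat is UTC+4:00, so local arrival = 5:20 PM + 4:00 = 9:20 PM on Oct 8.

9:20 PM on Oct 8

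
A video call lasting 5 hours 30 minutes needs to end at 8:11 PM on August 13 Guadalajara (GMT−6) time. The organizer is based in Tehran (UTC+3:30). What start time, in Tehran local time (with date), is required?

Target end time in UTC: 8:11 PM + 6:00 = 2:11 AM on Aug 14.
Subtract 5 hours 30 minutes → start 8:41 PM UTC on Aug 13.
Tehran is UTC+3:30: 8:41 PM + 3:30 = 12:11 AM on Aug 14.

12:11 AM on Aug 14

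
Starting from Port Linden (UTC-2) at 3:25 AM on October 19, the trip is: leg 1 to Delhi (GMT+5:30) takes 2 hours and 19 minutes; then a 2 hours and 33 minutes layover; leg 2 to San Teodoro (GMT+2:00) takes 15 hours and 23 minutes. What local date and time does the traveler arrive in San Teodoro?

3:40 AM on Oct 20

Convert departure to UTC: 3:25 AM + 2:00 = 5:25 AM UTC on Oct 19.
Add 2 hours 19 minutes leg 1 → 7:44 AM UTC.
Add 2 hours and 33 minutes layover in Delhi → 10:17 AM UTC.
Add 15 hours and 23 minutes leg 2 → 1:40 AM UTC (Oct 20).
San Teodoro is UTC+2:00, so local arrival = 1:40 AM + 2:00 = 3:40 AM on Oct 20.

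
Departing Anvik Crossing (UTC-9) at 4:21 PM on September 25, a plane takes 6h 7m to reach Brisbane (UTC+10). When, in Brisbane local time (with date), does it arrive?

5:28 PM on September 26

Convert departure to UTC: 4:21 PM + 9:00 = 1:21 AM UTC on Sep 26.
Add 6 hours 7 minutes travel time → 7:28 AM UTC.
Brisbane is UTC+10:00, so local arrival = 7:28 AM + 10:00 = 5:28 PM on Sep 26.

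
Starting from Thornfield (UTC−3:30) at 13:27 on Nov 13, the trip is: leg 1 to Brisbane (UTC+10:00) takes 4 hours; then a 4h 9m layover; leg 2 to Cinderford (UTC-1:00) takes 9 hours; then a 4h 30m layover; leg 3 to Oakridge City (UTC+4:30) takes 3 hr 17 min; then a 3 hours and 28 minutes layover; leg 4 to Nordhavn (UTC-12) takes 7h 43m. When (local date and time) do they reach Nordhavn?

17:04 on November 14

Convert departure to UTC: 13:27 + 3:30 = 16:57 UTC on Nov 13.
Add 4 hours leg 1 → 20:57 UTC.
Add 4 hours and 9 minutes layover in Brisbane → 01:06 UTC (Nov 14).
Add 9 hours leg 2 → 10:06 UTC.
Add 4 hours 30 minutes layover in Cinderford → 14:36 UTC.
Add 3 hours and 17 minutes leg 3 → 17:53 UTC.
Add 3 hours 28 minutes layover in Oakridge City → 21:21 UTC.
Add 7 hours 43 minutes leg 4 → 05:04 UTC (Nov 15).
Nordhavn is UTC−12:00, so local arrival = 05:04 − 12:00 = 17:04 on Nov 14.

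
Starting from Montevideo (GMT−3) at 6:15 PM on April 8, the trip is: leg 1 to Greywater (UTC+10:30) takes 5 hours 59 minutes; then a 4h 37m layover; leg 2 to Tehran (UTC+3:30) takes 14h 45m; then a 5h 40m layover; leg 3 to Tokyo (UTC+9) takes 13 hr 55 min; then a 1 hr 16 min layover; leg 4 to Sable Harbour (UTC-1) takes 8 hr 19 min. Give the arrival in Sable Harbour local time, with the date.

2:46 AM on April 11

Convert departure to UTC: 6:15 PM + 3:00 = 9:15 PM UTC on Apr 8.
Add 5 hours and 59 minutes leg 1 → 3:14 AM UTC (Apr 9).
Add 4 hours and 37 minutes layover in Greywater → 7:51 AM UTC.
Add 14 hours 45 minutes leg 2 → 10:36 PM UTC.
Add 5 hours 40 minutes layover in Tehran → 4:16 AM UTC (Apr 10).
Add 13 hours 55 minutes leg 3 → 6:11 PM UTC.
Add 1 hour and 16 minutes layover in Tokyo → 7:27 PM UTC.
Add 8 hours and 19 minutes leg 4 → 3:46 AM UTC (Apr 11).
Sable Harbour is UTC−1:00, so local arrival = 3:46 AM − 1:00 = 2:46 AM on Apr 11.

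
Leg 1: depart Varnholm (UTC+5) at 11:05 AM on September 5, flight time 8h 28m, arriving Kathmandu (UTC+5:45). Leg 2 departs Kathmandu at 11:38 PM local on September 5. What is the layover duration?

Convert departure to UTC: 11:05 AM − 5:00 = 6:05 AM UTC on Sep 5.
Add 8 hours and 28 minutes flight time → 2:33 PM UTC.
Kathmandu is UTC+5:45, so local arrival = 2:33 PM + 5:45 = 8:18 PM on Sep 5.
Layover = 11:38 PM − 8:18 PM = 3 hours 20 minutes.

3 hours 20 minutes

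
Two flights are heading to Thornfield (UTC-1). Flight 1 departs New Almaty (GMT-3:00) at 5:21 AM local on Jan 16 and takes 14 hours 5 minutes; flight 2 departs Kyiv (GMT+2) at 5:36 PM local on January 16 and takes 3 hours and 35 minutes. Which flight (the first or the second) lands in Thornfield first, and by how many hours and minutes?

Flight 1 in UTC: 5:21 AM + 3:00 = 8:21 AM on Jan 16.
+14 hours 5 minutes → arrive 10:26 PM UTC on Jan 16.
Flight 2 in UTC: 5:36 PM − 2:00 = 3:36 PM on Jan 16.
+3 hours 35 minutes → arrive 7:11 PM UTC on Jan 16.
Flight 2 lands earlier by 3 hours 15 minutes.

the second, by 3 hours 15 minutes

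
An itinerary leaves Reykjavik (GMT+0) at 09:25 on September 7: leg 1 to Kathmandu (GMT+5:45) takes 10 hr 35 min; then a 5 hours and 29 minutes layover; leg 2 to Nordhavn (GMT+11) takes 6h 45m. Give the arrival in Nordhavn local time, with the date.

Reykjavik is at UTC+0, so departure is already 09:25 UTC on Sep 7.
Add 10 hours 35 minutes leg 1 → 20:00 UTC.
Add 5 hours 29 minutes layover in Kathmandu → 01:29 UTC (Sep 8).
Add 6 hours and 45 minutes leg 2 → 08:14 UTC.
Nordhavn is UTC+11:00, so local arrival = 08:14 + 11:00 = 19:14 on Sep 8.

19:14 on September 8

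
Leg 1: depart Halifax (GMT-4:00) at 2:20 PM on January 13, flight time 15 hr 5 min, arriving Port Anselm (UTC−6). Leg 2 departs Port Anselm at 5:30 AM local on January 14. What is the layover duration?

Convert departure to UTC: 2:20 PM + 4:00 = 6:20 PM UTC on Jan 13.
Add 15 hours 5 minutes flight time → 9:25 AM UTC (Jan 14).
Port Anselm is UTC−6:00, so local arrival = 9:25 AM − 6:00 = 3:25 AM on Jan 14.
Layover = 5:30 AM − 3:25 AM = 2 hours 5 minutes.

2 hours 5 minutes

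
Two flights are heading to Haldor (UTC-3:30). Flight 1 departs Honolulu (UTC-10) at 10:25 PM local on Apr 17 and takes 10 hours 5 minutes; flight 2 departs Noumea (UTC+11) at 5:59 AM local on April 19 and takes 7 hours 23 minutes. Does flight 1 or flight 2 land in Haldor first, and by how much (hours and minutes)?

the first, by 7 hours 52 minutes

Flight 1 in UTC: 10:25 PM + 10:00 = 8:25 AM on Apr 18.
+10 hours 5 minutes → arrive 6:30 PM UTC on Apr 18.
Flight 2 in UTC: 5:59 AM − 11:00 = 6:59 PM on Apr 18.
+7 hours and 23 minutes → arrive 2:22 AM UTC on Apr 19.
Flight 1 lands earlier by 7 hours 52 minutes.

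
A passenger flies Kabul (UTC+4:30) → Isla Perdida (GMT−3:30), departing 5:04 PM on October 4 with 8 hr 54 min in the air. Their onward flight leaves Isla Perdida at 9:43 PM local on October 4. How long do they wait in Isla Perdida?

3 hours 45 minutes

Convert departure to UTC: 5:04 PM − 4:30 = 12:34 PM UTC on Oct 4.
Add 8 hours and 54 minutes flight time → 9:28 PM UTC.
Isla Perdida is UTC−3:30, so local arrival = 9:28 PM − 3:30 = 5:58 PM on Oct 4.
Layover = 9:43 PM − 5:58 PM = 3 hours 45 minutes.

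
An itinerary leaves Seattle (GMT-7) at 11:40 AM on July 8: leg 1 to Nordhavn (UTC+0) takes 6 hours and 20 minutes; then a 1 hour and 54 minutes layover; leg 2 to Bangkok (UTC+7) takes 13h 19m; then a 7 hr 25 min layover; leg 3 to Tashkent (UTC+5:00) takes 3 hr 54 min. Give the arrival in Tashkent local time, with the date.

Convert departure to UTC: 11:40 AM + 7:00 = 6:40 PM UTC on Jul 8.
Add 6 hours 20 minutes leg 1 → 1:00 AM UTC (Jul 9).
Add 1 hour and 54 minutes layover in Nordhavn → 2:54 AM UTC.
Add 13 hours and 19 minutes leg 2 → 4:13 PM UTC.
Add 7 hours 25 minutes layover in Bangkok → 11:38 PM UTC.
Add 3 hours and 54 minutes leg 3 → 3:32 AM UTC (Jul 10).
Tashkent is UTC+5:00, so local arrival = 3:32 AM + 5:00 = 8:32 AM on Jul 10.

8:32 AM on July 10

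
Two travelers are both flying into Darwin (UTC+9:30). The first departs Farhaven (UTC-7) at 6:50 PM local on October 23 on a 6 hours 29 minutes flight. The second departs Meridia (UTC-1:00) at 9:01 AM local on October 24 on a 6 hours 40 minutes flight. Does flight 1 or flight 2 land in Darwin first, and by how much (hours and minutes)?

Flight 1 in UTC: 6:50 PM + 7:00 = 1:50 AM on Oct 24.
+6 hours and 29 minutes → arrive 8:19 AM UTC on Oct 24.
Flight 2 in UTC: 9:01 AM + 1:00 = 10:01 AM on Oct 24.
+6 hours and 40 minutes → arrive 4:41 PM UTC on Oct 24.
Flight 1 lands earlier by 8 hours 22 minutes.

the first, by 8 hours 22 minutes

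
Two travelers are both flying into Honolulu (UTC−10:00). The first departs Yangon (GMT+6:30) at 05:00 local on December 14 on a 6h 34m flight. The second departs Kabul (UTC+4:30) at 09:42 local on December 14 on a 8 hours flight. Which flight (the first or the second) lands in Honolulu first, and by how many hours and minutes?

Flight 1 in UTC: 05:00 − 6:30 = 22:30 on Dec 13.
+6 hours and 34 minutes → arrive 05:04 UTC on Dec 14.
Flight 2 in UTC: 09:42 − 4:30 = 05:12 on Dec 14.
+8 hours → arrive 13:12 UTC on Dec 14.
Flight 1 lands earlier by 8 hours 8 minutes.

the first, by 8 hours 8 minutes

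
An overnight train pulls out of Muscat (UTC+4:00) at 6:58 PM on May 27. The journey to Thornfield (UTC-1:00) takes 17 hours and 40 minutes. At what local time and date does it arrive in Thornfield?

Thornfield is 5:00 behind Muscat.
After 17 hours 40 minutes it is 12:38 PM (May 28) in Muscat.
Shift by the zone difference: 12:38 PM − 5:00 = 7:38 AM on May 28 in Thornfield.

7:38 AM on May 28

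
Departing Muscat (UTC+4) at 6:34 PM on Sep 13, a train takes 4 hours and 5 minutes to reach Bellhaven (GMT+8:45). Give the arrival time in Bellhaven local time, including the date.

Convert departure to UTC: 6:34 PM − 4:00 = 2:34 PM UTC on Sep 13.
Add 4 hours and 5 minutes travel time → 6:39 PM UTC.
Bellhaven is UTC+8:45, so local arrival = 6:39 PM + 8:45 = 3:24 AM on Sep 14.

3:24 AM on September 14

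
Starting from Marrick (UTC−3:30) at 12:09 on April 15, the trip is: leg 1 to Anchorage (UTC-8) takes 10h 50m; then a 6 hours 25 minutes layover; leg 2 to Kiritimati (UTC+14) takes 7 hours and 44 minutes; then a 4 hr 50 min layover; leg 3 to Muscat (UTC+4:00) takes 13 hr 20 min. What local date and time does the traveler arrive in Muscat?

Convert departure to UTC: 12:09 + 3:30 = 15:39 UTC on Apr 15.
Add 10 hours 50 minutes leg 1 → 02:29 UTC (Apr 16).
Add 6 hours and 25 minutes layover in Anchorage → 08:54 UTC.
Add 7 hours 44 minutes leg 2 → 16:38 UTC.
Add 4 hours and 50 minutes layover in Kiritimati → 21:28 UTC.
Add 13 hours and 20 minutes leg 3 → 10:48 UTC (Apr 17).
Muscat is UTC+4:00, so local arrival = 10:48 + 4:00 = 14:48 on Apr 17.

14:48 on April 17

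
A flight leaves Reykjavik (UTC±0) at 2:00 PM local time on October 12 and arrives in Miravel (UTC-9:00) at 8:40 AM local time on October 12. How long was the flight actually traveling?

3 hours 40 minutes

Departure is already UTC: 2:00 PM on Oct 12.
Arrival in UTC: 8:40 AM + 9:00 = 5:40 PM on Oct 12.
Elapsed = 5:40 PM − 2:00 PM = 3 hours 40 minutes.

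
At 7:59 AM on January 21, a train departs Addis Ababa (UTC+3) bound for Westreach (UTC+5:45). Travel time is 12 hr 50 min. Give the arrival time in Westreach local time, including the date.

Convert departure to UTC: 7:59 AM − 3:00 = 4:59 AM UTC on Jan 21.
Add 12 hours 50 minutes travel time → 5:49 PM UTC.
Westreach is UTC+5:45, so local arrival = 5:49 PM + 5:45 = 11:34 PM on Jan 21.

11:34 PM on January 21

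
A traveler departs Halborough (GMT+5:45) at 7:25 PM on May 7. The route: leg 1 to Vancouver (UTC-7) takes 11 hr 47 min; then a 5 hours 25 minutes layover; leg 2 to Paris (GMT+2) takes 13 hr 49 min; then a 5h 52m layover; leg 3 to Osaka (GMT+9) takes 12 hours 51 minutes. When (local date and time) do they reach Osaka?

12:24 AM on May 10

Convert departure to UTC: 7:25 PM − 5:45 = 1:40 PM UTC on May 7.
Add 11 hours 47 minutes leg 1 → 1:27 AM UTC (May 8).
Add 5 hours and 25 minutes layover in Vancouver → 6:52 AM UTC.
Add 13 hours and 49 minutes leg 2 → 8:41 PM UTC.
Add 5 hours and 52 minutes layover in Paris → 2:33 AM UTC (May 9).
Add 12 hours and 51 minutes leg 3 → 3:24 PM UTC.
Osaka is UTC+9:00, so local arrival = 3:24 PM + 9:00 = 12:24 AM on May 10.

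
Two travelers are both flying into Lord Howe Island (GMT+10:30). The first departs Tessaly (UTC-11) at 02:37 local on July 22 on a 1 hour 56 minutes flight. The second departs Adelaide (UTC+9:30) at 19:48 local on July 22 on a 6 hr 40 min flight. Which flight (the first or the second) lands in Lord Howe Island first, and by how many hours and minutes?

the first, by 1 hour 25 minutes

Flight 1 in UTC: 02:37 + 11:00 = 13:37 on Jul 22.
+1 hour and 56 minutes → arrive 15:33 UTC on Jul 22.
Flight 2 in UTC: 19:48 − 9:30 = 10:18 on Jul 22.
+6 hours 40 minutes → arrive 16:58 UTC on Jul 22.
Flight 1 lands earlier by 1 hour 25 minutes.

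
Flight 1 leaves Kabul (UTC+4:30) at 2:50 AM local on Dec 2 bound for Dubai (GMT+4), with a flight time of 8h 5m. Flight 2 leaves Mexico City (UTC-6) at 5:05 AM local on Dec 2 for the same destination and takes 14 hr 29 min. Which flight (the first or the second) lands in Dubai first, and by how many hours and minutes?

the first, by 19 hours 9 minutes

Flight 1 in UTC: 2:50 AM − 4:30 = 10:20 PM on Dec 1.
+8 hours and 5 minutes → arrive 6:25 AM UTC on Dec 2.
Flight 2 in UTC: 5:05 AM + 6:00 = 11:05 AM on Dec 2.
+14 hours and 29 minutes → arrive 1:34 AM UTC on Dec 3.
Flight 1 lands earlier by 19 hours 9 minutes.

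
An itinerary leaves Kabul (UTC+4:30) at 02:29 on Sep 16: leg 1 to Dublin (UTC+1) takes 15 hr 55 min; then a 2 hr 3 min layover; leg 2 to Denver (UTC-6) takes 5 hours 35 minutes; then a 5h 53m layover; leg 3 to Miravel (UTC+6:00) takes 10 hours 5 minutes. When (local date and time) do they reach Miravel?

Convert departure to UTC: 02:29 − 4:30 = 21:59 UTC on Sep 15.
Add 15 hours 55 minutes leg 1 → 13:54 UTC (Sep 16).
Add 2 hours 3 minutes layover in Dublin → 15:57 UTC.
Add 5 hours 35 minutes leg 2 → 21:32 UTC.
Add 5 hours 53 minutes layover in Denver → 03:25 UTC (Sep 17).
Add 10 hours 5 minutes leg 3 → 13:30 UTC.
Miravel is UTC+6:00, so local arrival = 13:30 + 6:00 = 19:30 on Sep 17.

19:30 on September 17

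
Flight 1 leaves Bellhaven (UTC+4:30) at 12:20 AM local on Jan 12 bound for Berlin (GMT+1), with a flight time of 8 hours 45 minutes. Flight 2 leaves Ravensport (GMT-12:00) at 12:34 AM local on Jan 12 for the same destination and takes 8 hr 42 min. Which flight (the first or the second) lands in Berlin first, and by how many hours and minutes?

Flight 1 in UTC: 12:20 AM − 4:30 = 7:50 PM on Jan 11.
+8 hours and 45 minutes → arrive 4:35 AM UTC on Jan 12.
Flight 2 in UTC: 12:34 AM + 12:00 = 12:34 PM on Jan 12.
+8 hours 42 minutes → arrive 9:16 PM UTC on Jan 12.
Flight 1 lands earlier by 16 hours 41 minutes.

the first, by 16 hours 41 minutes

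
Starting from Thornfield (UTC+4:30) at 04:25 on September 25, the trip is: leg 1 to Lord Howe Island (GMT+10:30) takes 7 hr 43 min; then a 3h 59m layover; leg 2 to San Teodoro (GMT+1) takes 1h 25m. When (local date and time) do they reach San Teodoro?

Convert departure to UTC: 04:25 − 4:30 = 23:55 UTC on Sep 24.
Add 7 hours and 43 minutes leg 1 → 07:38 UTC (Sep 25).
Add 3 hours 59 minutes layover in Lord Howe Island → 11:37 UTC.
Add 1 hour and 25 minutes leg 2 → 13:02 UTC.
San Teodoro is UTC+1:00, so local arrival = 13:02 + 1:00 = 14:02 on Sep 25.

14:02 on Sep 25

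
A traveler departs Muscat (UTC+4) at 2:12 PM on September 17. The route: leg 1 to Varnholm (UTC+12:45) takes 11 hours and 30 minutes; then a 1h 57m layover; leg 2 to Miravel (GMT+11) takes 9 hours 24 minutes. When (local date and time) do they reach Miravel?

8:03 PM on September 18

Convert departure to UTC: 2:12 PM − 4:00 = 10:12 AM UTC on Sep 17.
Add 11 hours and 30 minutes leg 1 → 9:42 PM UTC.
Add 1 hour and 57 minutes layover in Varnholm → 11:39 PM UTC.
Add 9 hours and 24 minutes leg 2 → 9:03 AM UTC (Sep 18).
Miravel is UTC+11:00, so local arrival = 9:03 AM + 11:00 = 8:03 PM on Sep 18.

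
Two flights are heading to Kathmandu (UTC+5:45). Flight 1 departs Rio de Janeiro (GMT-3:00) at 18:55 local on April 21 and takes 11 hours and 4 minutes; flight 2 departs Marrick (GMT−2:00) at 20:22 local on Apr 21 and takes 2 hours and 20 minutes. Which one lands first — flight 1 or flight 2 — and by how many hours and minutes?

Flight 1 in UTC: 18:55 + 3:00 = 21:55 on Apr 21.
+11 hours 4 minutes → arrive 08:59 UTC on Apr 22.
Flight 2 in UTC: 20:22 + 2:00 = 22:22 on Apr 21.
+2 hours and 20 minutes → arrive 00:42 UTC on Apr 22.
Flight 2 lands earlier by 8 hours 17 minutes.

the second, by 8 hours 17 minutes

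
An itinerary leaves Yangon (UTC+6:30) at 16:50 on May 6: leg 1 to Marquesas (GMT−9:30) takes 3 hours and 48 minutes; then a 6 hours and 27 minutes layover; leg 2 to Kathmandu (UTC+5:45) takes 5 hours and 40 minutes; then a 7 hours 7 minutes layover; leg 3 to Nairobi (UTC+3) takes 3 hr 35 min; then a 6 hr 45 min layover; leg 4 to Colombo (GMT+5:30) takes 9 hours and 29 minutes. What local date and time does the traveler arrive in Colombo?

10:41 on May 8

Convert departure to UTC: 16:50 − 6:30 = 10:20 UTC on May 6.
Add 3 hours and 48 minutes leg 1 → 14:08 UTC.
Add 6 hours and 27 minutes layover in Marquesas → 20:35 UTC.
Add 5 hours 40 minutes leg 2 → 02:15 UTC (May 7).
Add 7 hours 7 minutes layover in Kathmandu → 09:22 UTC.
Add 3 hours 35 minutes leg 3 → 12:57 UTC.
Add 6 hours and 45 minutes layover in Nairobi → 19:42 UTC.
Add 9 hours and 29 minutes leg 4 → 05:11 UTC (May 8).
Colombo is UTC+5:30, so local arrival = 05:11 + 5:30 = 10:41 on May 8.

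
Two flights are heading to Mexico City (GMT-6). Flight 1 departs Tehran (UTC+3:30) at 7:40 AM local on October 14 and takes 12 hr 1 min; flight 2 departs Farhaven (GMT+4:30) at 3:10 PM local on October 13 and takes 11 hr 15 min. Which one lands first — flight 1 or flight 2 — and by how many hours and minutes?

Flight 1 in UTC: 7:40 AM − 3:30 = 4:10 AM on Oct 14.
+12 hours and 1 minute → arrive 4:11 PM UTC on Oct 14.
Flight 2 in UTC: 3:10 PM − 4:30 = 10:40 AM on Oct 13.
+11 hours 15 minutes → arrive 9:55 PM UTC on Oct 13.
Flight 2 lands earlier by 18 hours 16 minutes.

the second, by 18 hours 16 minutes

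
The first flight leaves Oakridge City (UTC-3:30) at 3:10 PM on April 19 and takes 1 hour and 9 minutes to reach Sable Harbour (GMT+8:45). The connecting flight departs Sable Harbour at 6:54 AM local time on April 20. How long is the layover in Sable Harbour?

Convert departure to UTC: 3:10 PM + 3:30 = 6:40 PM UTC on Apr 19.
Add 1 hour 9 minutes flight time → 7:49 PM UTC.
Sable Harbour is UTC+8:45, so local arrival = 7:49 PM + 8:45 = 4:34 AM on Apr 20.
Layover = 6:54 AM − 4:34 AM = 2 hours 20 minutes.

2 hours 20 minutes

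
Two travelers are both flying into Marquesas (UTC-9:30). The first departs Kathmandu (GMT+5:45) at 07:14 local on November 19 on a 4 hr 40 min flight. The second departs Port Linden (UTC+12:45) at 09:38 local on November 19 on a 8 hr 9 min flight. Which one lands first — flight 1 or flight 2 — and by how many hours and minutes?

the second, by 1 hour 7 minutes

Flight 1 in UTC: 07:14 − 5:45 = 01:29 on Nov 19.
+4 hours and 40 minutes → arrive 06:09 UTC on Nov 19.
Flight 2 in UTC: 09:38 − 12:45 = 20:53 on Nov 18.
+8 hours 9 minutes → arrive 05:02 UTC on Nov 19.
Flight 2 lands earlier by 1 hour 7 minutes.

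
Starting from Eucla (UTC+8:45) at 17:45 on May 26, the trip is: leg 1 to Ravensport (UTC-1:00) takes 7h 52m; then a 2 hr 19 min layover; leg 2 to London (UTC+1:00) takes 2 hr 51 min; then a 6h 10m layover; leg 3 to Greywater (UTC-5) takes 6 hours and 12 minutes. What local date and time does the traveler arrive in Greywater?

05:24 on May 27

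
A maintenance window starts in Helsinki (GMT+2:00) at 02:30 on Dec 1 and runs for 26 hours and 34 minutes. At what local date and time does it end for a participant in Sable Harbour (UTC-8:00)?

Convert start to UTC: 02:30 − 2:00 = 00:30 UTC on Dec 1.
Add 26 hours 34 minutes duration → 03:04 UTC (Dec 2).
Sable Harbour is UTC−8:00, so local end time = 03:04 − 8:00 = 19:04 on Dec 1.

19:04 on Dec 1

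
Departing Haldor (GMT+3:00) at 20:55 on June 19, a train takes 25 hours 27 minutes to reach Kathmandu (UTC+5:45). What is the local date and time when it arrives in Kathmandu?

Kathmandu is 2:45 ahead of Haldor.
After 25 hours and 27 minutes it is 22:22 (Jun 20) in Haldor.
Shift by the zone difference: 22:22 + 2:45 = 01:07 on Jun 21 in Kathmandu.

01:07 on Jun 21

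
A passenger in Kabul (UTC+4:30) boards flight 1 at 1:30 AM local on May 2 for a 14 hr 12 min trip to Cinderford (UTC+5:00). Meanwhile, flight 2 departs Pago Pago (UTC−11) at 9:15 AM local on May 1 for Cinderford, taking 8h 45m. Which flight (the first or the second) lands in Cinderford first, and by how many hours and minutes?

Flight 1 in UTC: 1:30 AM − 4:30 = 9:00 PM on May 1.
+14 hours and 12 minutes → arrive 11:12 AM UTC on May 2.
Flight 2 in UTC: 9:15 AM + 11:00 = 8:15 PM on May 1.
+8 hours and 45 minutes → arrive 5:00 AM UTC on May 2.
Flight 2 lands earlier by 6 hours 12 minutes.

the second, by 6 hours 12 minutes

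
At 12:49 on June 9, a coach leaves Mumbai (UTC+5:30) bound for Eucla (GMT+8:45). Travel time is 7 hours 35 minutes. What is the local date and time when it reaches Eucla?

Convert departure to UTC: 12:49 − 5:30 = 07:19 UTC on Jun 9.
Add 7 hours 35 minutes travel time → 14:54 UTC.
Eucla is UTC+8:45, so local arrival = 14:54 + 8:45 = 23:39 on Jun 9.

23:39 on Jun 9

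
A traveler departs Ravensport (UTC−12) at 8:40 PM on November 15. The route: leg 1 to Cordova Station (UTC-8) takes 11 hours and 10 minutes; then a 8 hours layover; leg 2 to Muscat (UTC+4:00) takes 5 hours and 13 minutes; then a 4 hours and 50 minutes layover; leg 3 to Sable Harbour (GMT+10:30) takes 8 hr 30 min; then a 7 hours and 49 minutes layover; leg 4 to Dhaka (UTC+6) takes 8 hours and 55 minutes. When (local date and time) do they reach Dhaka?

9:07 PM on Nov 18

Convert departure to UTC: 8:40 PM + 12:00 = 8:40 AM UTC on Nov 16.
Add 11 hours 10 minutes leg 1 → 7:50 PM UTC.
Add 8 hours layover in Cordova Station → 3:50 AM UTC (Nov 17).
Add 5 hours 13 minutes leg 2 → 9:03 AM UTC.
Add 4 hours and 50 minutes layover in Muscat → 1:53 PM UTC.
Add 8 hours 30 minutes leg 3 → 10:23 PM UTC.
Add 7 hours and 49 minutes layover in Sable Harbour → 6:12 AM UTC (Nov 18).
Add 8 hours 55 minutes leg 4 → 3:07 PM UTC.
Dhaka is UTC+6:00, so local arrival = 3:07 PM + 6:00 = 9:07 PM on Nov 18.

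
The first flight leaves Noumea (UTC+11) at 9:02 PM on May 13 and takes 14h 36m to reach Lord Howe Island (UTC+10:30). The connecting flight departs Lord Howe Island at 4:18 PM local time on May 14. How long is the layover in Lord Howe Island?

Convert departure to UTC: 9:02 PM − 11:00 = 10:02 AM UTC on May 13.
Add 14 hours and 36 minutes flight time → 12:38 AM UTC (May 14).
Lord Howe Island is UTC+10:30, so local arrival = 12:38 AM + 10:30 = 11:08 AM on May 14.
Layover = 4:18 PM − 11:08 AM = 5 hours 10 minutes.

5 hours 10 minutes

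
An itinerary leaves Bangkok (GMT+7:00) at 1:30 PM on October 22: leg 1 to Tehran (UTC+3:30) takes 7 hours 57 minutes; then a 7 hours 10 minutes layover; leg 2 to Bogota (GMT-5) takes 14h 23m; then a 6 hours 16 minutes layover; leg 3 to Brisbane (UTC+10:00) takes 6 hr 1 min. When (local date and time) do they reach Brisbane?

10:17 AM on October 24

Convert departure to UTC: 1:30 PM − 7:00 = 6:30 AM UTC on Oct 22.
Add 7 hours and 57 minutes leg 1 → 2:27 PM UTC.
Add 7 hours and 10 minutes layover in Tehran → 9:37 PM UTC.
Add 14 hours 23 minutes leg 2 → 12:00 PM UTC (Oct 23).
Add 6 hours and 16 minutes layover in Bogota → 6:16 PM UTC.
Add 6 hours 1 minute leg 3 → 12:17 AM UTC (Oct 24).
Brisbane is UTC+10:00, so local arrival = 12:17 AM + 10:00 = 10:17 AM on Oct 24.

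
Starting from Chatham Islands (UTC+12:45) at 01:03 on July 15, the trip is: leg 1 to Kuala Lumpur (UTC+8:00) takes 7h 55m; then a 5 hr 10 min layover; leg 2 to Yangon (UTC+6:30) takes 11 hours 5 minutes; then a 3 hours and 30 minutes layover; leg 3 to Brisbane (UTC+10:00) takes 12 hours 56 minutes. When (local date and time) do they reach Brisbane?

14:54 on July 16

Convert departure to UTC: 01:03 − 12:45 = 12:18 UTC on Jul 14.
Add 7 hours and 55 minutes leg 1 → 20:13 UTC.
Add 5 hours and 10 minutes layover in Kuala Lumpur → 01:23 UTC (Jul 15).
Add 11 hours and 5 minutes leg 2 → 12:28 UTC.
Add 3 hours 30 minutes layover in Yangon → 15:58 UTC.
Add 12 hours 56 minutes leg 3 → 04:54 UTC (Jul 16).
Brisbane is UTC+10:00, so local arrival = 04:54 + 10:00 = 14:54 on Jul 16.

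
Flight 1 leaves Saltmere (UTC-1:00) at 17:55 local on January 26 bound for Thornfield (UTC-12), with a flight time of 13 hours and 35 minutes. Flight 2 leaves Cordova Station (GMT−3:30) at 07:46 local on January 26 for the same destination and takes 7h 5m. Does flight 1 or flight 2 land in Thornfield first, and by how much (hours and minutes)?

the second, by 14 hours 9 minutes

Flight 1 in UTC: 17:55 + 1:00 = 18:55 on Jan 26.
+13 hours 35 minutes → arrive 08:30 UTC on Jan 27.
Flight 2 in UTC: 07:46 + 3:30 = 11:16 on Jan 26.
+7 hours 5 minutes → arrive 18:21 UTC on Jan 26.
Flight 2 lands earlier by 14 hours 9 minutes.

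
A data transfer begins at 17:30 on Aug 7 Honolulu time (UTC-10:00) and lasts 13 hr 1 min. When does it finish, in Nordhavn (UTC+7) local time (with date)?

23:31 on August 8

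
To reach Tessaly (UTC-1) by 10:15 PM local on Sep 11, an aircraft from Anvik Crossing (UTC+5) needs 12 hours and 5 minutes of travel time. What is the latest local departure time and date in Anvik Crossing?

4:10 PM on September 11

Target arrival in UTC: 10:15 PM + 1:00 = 11:15 PM on Sep 11.
Subtract 12 hours 5 minutes → departure 11:10 AM UTC on Sep 11.
Anvik Crossing is UTC+5:00: 11:10 AM + 5:00 = 4:10 PM on Sep 11.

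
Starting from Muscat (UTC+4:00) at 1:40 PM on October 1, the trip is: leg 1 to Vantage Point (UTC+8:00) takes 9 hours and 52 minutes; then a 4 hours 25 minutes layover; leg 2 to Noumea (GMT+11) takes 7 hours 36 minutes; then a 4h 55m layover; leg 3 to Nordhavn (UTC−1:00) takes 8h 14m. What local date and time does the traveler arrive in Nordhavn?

7:42 PM on October 2

Convert departure to UTC: 1:40 PM − 4:00 = 9:40 AM UTC on Oct 1.
Add 9 hours and 52 minutes leg 1 → 7:32 PM UTC.
Add 4 hours and 25 minutes layover in Vantage Point → 11:57 PM UTC.
Add 7 hours 36 minutes leg 2 → 7:33 AM UTC (Oct 2).
Add 4 hours 55 minutes layover in Noumea → 12:28 PM UTC.
Add 8 hours and 14 minutes leg 3 → 8:42 PM UTC.
Nordhavn is UTC−1:00, so local arrival = 8:42 PM − 1:00 = 7:42 PM on Oct 2.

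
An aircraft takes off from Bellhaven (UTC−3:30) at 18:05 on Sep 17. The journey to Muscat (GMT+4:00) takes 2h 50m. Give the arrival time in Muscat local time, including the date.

04:25 on Sep 18

Convert departure to UTC: 18:05 + 3:30 = 21:35 UTC on Sep 17.
Add 2 hours and 50 minutes travel time → 00:25 UTC (Sep 18).
Muscat is UTC+4:00, so local arrival = 00:25 + 4:00 = 04:25 on Sep 18.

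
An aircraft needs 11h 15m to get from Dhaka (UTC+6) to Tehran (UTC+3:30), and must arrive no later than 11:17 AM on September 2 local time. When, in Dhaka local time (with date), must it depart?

Target arrival in UTC: 11:17 AM − 3:30 = 7:47 AM on Sep 2.
Subtract 11 hours and 15 minutes → departure 8:32 PM UTC on Sep 1.
Dhaka is UTC+6:00: 8:32 PM + 6:00 = 2:32 AM on Sep 2.

2:32 AM on Sep 2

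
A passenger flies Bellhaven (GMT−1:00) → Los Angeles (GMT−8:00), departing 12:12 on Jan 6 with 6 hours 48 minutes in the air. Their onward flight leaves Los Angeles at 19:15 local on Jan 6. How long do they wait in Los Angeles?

Convert departure to UTC: 12:12 + 1:00 = 13:12 UTC on Jan 6.
Add 6 hours and 48 minutes flight time → 20:00 UTC.
Los Angeles is UTC−8:00, so local arrival = 20:00 − 8:00 = 12:00 on Jan 6.
Layover = 19:15 − 12:00 = 7 hours 15 minutes.

7 hours 15 minutes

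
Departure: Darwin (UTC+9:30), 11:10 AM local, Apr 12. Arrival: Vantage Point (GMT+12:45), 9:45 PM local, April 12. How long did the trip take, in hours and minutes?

7 hours 20 minutes

Departure in UTC: 11:10 AM − 9:30 = 1:40 AM on Apr 12.
Arrival in UTC: 9:45 PM − 12:45 = 9:00 AM on Apr 12.
Elapsed = 9:00 AM − 1:40 AM = 7 hours 20 minutes.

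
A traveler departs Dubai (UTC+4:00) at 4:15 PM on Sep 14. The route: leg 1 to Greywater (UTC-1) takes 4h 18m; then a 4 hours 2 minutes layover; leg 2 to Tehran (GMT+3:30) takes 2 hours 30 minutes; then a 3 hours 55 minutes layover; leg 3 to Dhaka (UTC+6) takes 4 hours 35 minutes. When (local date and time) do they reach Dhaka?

Convert departure to UTC: 4:15 PM − 4:00 = 12:15 PM UTC on Sep 14.
Add 4 hours and 18 minutes leg 1 → 4:33 PM UTC.
Add 4 hours and 2 minutes layover in Greywater → 8:35 PM UTC.
Add 2 hours and 30 minutes leg 2 → 11:05 PM UTC.
Add 3 hours 55 minutes layover in Tehran → 3:00 AM UTC (Sep 15).
Add 4 hours 35 minutes leg 3 → 7:35 AM UTC.
Dhaka is UTC+6:00, so local arrival = 7:35 AM + 6:00 = 1:35 PM on Sep 15.

1:35 PM on Sep 15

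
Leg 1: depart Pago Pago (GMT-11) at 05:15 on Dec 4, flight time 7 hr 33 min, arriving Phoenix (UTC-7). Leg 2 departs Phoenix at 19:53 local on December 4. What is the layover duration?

3 hours 5 minutes

Convert departure to UTC: 05:15 + 11:00 = 16:15 UTC on Dec 4.
Add 7 hours 33 minutes flight time → 23:48 UTC.
Phoenix is UTC−7:00, so local arrival = 23:48 − 7:00 = 16:48 on Dec 4.
Layover = 19:53 − 16:48 = 3 hours 5 minutes.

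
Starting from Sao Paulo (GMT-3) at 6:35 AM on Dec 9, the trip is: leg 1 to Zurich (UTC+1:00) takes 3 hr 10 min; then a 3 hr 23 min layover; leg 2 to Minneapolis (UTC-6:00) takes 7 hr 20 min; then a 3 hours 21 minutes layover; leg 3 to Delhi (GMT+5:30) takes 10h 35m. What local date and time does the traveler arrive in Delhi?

Convert departure to UTC: 6:35 AM + 3:00 = 9:35 AM UTC on Dec 9.
Add 3 hours and 10 minutes leg 1 → 12:45 PM UTC.
Add 3 hours 23 minutes layover in Zurich → 4:08 PM UTC.
Add 7 hours 20 minutes leg 2 → 11:28 PM UTC.
Add 3 hours 21 minutes layover in Minneapolis → 2:49 AM UTC (Dec 10).
Add 10 hours 35 minutes leg 3 → 1:24 PM UTC.
Delhi is UTC+5:30, so local arrival = 1:24 PM + 5:30 = 6:54 PM on Dec 10.

6:54 PM on December 10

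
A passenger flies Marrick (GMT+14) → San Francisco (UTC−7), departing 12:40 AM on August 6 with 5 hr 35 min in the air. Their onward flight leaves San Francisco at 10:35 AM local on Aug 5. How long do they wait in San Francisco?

1 hour 20 minutes

Convert departure to UTC: 12:40 AM − 14:00 = 10:40 AM UTC on Aug 5.
Add 5 hours and 35 minutes flight time → 4:15 PM UTC.
San Francisco is UTC−7:00, so local arrival = 4:15 PM − 7:00 = 9:15 AM on Aug 5.
Layover = 10:35 AM − 9:15 AM = 1 hour 20 minutes.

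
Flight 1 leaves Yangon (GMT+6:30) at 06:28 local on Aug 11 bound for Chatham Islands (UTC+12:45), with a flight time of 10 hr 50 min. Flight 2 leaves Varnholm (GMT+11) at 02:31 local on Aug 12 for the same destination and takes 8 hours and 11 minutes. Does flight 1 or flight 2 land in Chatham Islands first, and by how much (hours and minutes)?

Flight 1 in UTC: 06:28 − 6:30 = 23:58 on Aug 10.
+10 hours 50 minutes → arrive 10:48 UTC on Aug 11.
Flight 2 in UTC: 02:31 − 11:00 = 15:31 on Aug 11.
+8 hours 11 minutes → arrive 23:42 UTC on Aug 11.
Flight 1 lands earlier by 12 hours 54 minutes.

the first, by 12 hours 54 minutes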